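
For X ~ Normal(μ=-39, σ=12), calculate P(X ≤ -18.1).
0.959217

We have X ~ Normal(μ=-39, σ=12).

The CDF gives us P(X ≤ k).

Using the CDF:
P(X ≤ -18.1) = 0.959217

This means there's approximately a 95.9% chance that X is at most -18.1.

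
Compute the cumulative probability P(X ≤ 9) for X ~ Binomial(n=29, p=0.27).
0.762535

We have X ~ Binomial(n=29, p=0.27).

The CDF gives us P(X ≤ k).

Using the CDF:
P(X ≤ 9) = 0.762535

This means there's approximately a 76.3% chance that X is at most 9.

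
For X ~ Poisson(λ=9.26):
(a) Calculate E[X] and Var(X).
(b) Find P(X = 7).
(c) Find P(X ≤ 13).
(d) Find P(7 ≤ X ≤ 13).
(a) E[X] = 9.2600, Var(X) = 9.2600
(b) P(X = 7) = 0.110225
(c) P(X ≤ 13) = 0.912290
(d) P(7 ≤ X ≤ 13) = 0.728177

We have X ~ Poisson(λ=9.26).

(a) Moments:
E[X] = 9.2600
Var(X) = 9.2600
σ = √Var(X) = 3.0430

(b) Point probability using PMF:
P(X = 7) = 0.110225

(c) Cumulative probability using CDF:
P(X ≤ 13) = F(13) = 0.912290

(d) Range probability:
P(7 ≤ X ≤ 13) = P(X ≤ 13) - P(X ≤ 6)
                   = F(13) - F(6)
                   = 0.912290 - 0.184113
                   = 0.728177

This means approximately 72.8% of outcomes fall in the interval [7, 13].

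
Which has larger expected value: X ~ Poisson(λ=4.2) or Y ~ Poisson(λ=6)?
Y has larger mean (6.0000 > 4.2000)

Compute the expected value for each distribution:

X ~ Poisson(λ=4.2):
E[X] = 4.2000

Y ~ Poisson(λ=6):
E[Y] = 6.0000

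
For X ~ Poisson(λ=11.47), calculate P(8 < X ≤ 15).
0.687271

We have X ~ Poisson(λ=11.47).

To find P(8 < X ≤ 15), we use:
P(8 < X ≤ 15) = P(X ≤ 15) - P(X ≤ 8)
                 = F(15) - F(8)
                 = 0.880177 - 0.192906
                 = 0.687271

So there's approximately a 68.7% chance that X falls in this range.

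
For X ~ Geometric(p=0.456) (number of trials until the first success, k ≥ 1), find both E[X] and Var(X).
E[X] = 2.1930, Var(X) = 2.6162

We have X ~ Geometric(p=0.456) (number of trials until the first success, k ≥ 1).

For a Geometric distribution with p=0.456 (number of trials until the first success, k ≥ 1):

Expected value:
E[X] = 2.1930

Variance:
Var(X) = 2.6162

Standard deviation:
σ = √Var(X) = 1.6175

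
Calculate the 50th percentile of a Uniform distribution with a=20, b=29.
24.5000

We have X ~ Uniform(a=20, b=29).

We want to find x such that P(X ≤ x) = 0.5.

This is the 50th percentile, which means 50% of values fall below this point.

Using the inverse CDF (quantile function):
x = F⁻¹(0.5) = 24.5000

Verification: P(X ≤ 24.5000) = 0.5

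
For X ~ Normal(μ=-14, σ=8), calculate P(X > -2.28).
0.071460

We have X ~ Normal(μ=-14, σ=8).

P(X > -2.28) = 1 - P(X ≤ -2.28)
                = 1 - F(-2.28)
                = 1 - 0.928540
                = 0.071460

So there's approximately a 7.1% chance that X exceeds -2.28.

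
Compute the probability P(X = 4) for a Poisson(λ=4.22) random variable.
0.194230

We have X ~ Poisson(λ=4.22).

For a Poisson distribution, the PMF gives us the probability of each outcome.

Using the PMF formula:
P(X = 4) = 0.194230

Rounded to 4 decimal places: 0.1942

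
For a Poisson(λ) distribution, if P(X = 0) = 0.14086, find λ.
λ = 1.9600

For a Poisson(λ) distribution, the PMF at 0 is:
P(X = 0) = λ^0 e^(-λ) / 0! = e^(-λ)

Given P(X = 0) = 0.14086:
e^(-λ) = 0.14086
-λ = ln(0.14086)
λ = -ln(0.14086) = 1.9600

Verification: e^(-1.9600) = 0.14086 ✓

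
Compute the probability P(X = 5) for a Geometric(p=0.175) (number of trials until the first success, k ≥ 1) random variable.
0.081069

We have X ~ Geometric(p=0.175) (number of trials until the first success, k ≥ 1).

For a Geometric distribution, the PMF gives us the probability of each outcome.

Using the PMF formula:
P(X = 5) = 0.081069

Rounded to 4 decimal places: 0.0811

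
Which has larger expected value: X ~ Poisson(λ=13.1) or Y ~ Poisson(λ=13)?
X has larger mean (13.1000 > 13.0000)

Compute the expected value for each distribution:

X ~ Poisson(λ=13.1):
E[X] = 13.1000

Y ~ Poisson(λ=13):
E[Y] = 13.0000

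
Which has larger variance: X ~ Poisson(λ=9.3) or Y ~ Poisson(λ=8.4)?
X has larger variance (9.3000 > 8.4000)

Compute the variance for each distribution:

X ~ Poisson(λ=9.3):
Var(X) = 9.3000

Y ~ Poisson(λ=8.4):
Var(Y) = 8.4000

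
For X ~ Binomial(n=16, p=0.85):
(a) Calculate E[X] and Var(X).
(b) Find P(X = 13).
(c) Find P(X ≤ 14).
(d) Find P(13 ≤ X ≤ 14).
(a) E[X] = 13.6000, Var(X) = 2.0400
(b) P(X = 13) = 0.228511
(c) P(X ≤ 14) = 0.716099
(d) P(13 ≤ X ≤ 14) = 0.505989

We have X ~ Binomial(n=16, p=0.85).

(a) Moments:
E[X] = 13.6000
Var(X) = 2.0400
σ = √Var(X) = 1.4283

(b) Point probability using PMF:
P(X = 13) = 0.228511

(c) Cumulative probability using CDF:
P(X ≤ 14) = F(14) = 0.716099

(d) Range probability:
P(13 ≤ X ≤ 14) = P(X ≤ 14) - P(X ≤ 12)
                   = F(14) - F(12)
                   = 0.716099 - 0.210109
                   = 0.505989

This means approximately 50.6% of outcomes fall in the interval [13, 14].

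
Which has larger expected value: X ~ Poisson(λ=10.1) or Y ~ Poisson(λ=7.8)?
X has larger mean (10.1000 > 7.8000)

Compute the expected value for each distribution:

X ~ Poisson(λ=10.1):
E[X] = 10.1000

Y ~ Poisson(λ=7.8):
E[Y] = 7.8000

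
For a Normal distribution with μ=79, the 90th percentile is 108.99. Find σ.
σ = 23.4013

For X ~ Normal(μ, σ), the p-th percentile satisfies x = μ + z_p × σ,
where z_p = Φ⁻¹(p) is the standard normal quantile.

Step 1: z_{0.9} = Φ⁻¹(0.9) = 1.2816

Step 2: Solve for σ:
108.99 = 79 + 1.2816 × σ
σ = (108.99 - 79) / 1.2816
σ = 29.99 / 1.2816
σ = 23.4013

Verification: μ + z × σ = 79 + 1.2816 × 23.4013 = 108.99 ✓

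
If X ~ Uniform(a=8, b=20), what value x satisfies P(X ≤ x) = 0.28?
11.3600

We have X ~ Uniform(a=8, b=20).

We want to find x such that P(X ≤ x) = 0.28.

This is the 28th percentile, which means 28% of values fall below this point.

Using the inverse CDF (quantile function):
x = F⁻¹(0.28) = 11.3600

Verification: P(X ≤ 11.3600) = 0.28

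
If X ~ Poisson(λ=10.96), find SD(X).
3.3106

We have X ~ Poisson(λ=10.96).

For a Poisson distribution with λ=10.96:
σ = √Var(X) = 3.3106

The standard deviation is the square root of the variance.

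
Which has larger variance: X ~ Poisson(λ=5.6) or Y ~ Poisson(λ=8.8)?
Y has larger variance (8.8000 > 5.6000)

Compute the variance for each distribution:

X ~ Poisson(λ=5.6):
Var(X) = 5.6000

Y ~ Poisson(λ=8.8):
Var(Y) = 8.8000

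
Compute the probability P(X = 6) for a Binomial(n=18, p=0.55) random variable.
0.035432

We have X ~ Binomial(n=18, p=0.55).

For a Binomial distribution, the PMF gives us the probability of each outcome.

Using the PMF formula:
P(X = 6) = 0.035432

Rounded to 4 decimal places: 0.0354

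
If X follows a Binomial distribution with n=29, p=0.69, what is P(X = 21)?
0.151147

We have X ~ Binomial(n=29, p=0.69).

For a Binomial distribution, the PMF gives us the probability of each outcome.

Using the PMF formula:
P(X = 21) = 0.151147

Rounded to 4 decimal places: 0.1511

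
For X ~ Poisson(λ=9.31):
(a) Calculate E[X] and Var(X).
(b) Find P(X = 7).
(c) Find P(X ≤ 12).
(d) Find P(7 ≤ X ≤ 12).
(a) E[X] = 9.3100, Var(X) = 9.3100
(b) P(X = 7) = 0.108877
(c) P(X ≤ 12) = 0.852066
(d) P(7 ≤ X ≤ 12) = 0.672083

We have X ~ Poisson(λ=9.31).

(a) Moments:
E[X] = 9.3100
Var(X) = 9.3100
σ = √Var(X) = 3.0512

(b) Point probability using PMF:
P(X = 7) = 0.108877

(c) Cumulative probability using CDF:
P(X ≤ 12) = F(12) = 0.852066

(d) Range probability:
P(7 ≤ X ≤ 12) = P(X ≤ 12) - P(X ≤ 6)
                   = F(12) - F(6)
                   = 0.852066 - 0.179983
                   = 0.672083

This means approximately 67.2% of outcomes fall in the interval [7, 12].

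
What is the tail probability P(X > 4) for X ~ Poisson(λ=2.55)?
0.115601

We have X ~ Poisson(λ=2.55).

P(X > 4) = 1 - P(X ≤ 4)
                = 1 - F(4)
                = 1 - 0.884399
                = 0.115601

So there's approximately a 11.6% chance that X exceeds 4.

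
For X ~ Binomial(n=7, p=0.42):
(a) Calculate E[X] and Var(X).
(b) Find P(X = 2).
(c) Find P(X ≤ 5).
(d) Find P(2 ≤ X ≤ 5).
(a) E[X] = 2.9400, Var(X) = 1.7052
(b) P(X = 2) = 0.243141
(c) P(X ≤ 5) = 0.975409
(d) P(2 ≤ X ≤ 5) = 0.841407

We have X ~ Binomial(n=7, p=0.42).

(a) Moments:
E[X] = 2.9400
Var(X) = 1.7052
σ = √Var(X) = 1.3058

(b) Point probability using PMF:
P(X = 2) = 0.243141

(c) Cumulative probability using CDF:
P(X ≤ 5) = F(5) = 0.975409

(d) Range probability:
P(2 ≤ X ≤ 5) = P(X ≤ 5) - P(X ≤ 1)
                   = F(5) - F(1)
                   = 0.975409 - 0.134002
                   = 0.841407

This means approximately 84.1% of outcomes fall in the interval [2, 5].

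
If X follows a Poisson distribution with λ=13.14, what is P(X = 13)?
0.109858

We have X ~ Poisson(λ=13.14).

For a Poisson distribution, the PMF gives us the probability of each outcome.

Using the PMF formula:
P(X = 13) = 0.109858

Rounded to 4 decimal places: 0.1099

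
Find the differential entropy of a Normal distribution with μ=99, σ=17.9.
4.3037 nats

We have X ~ Normal(μ=99, σ=17.9).

The differential entropy measures the uncertainty or information content of the distribution.

For a Normal distribution with μ=99, σ=17.9:
h(X) = 4.3037 nats

(In bits, this would be 6.2090 bits.)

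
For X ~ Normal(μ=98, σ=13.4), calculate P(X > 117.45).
0.073321

We have X ~ Normal(μ=98, σ=13.4).

P(X > 117.45) = 1 - P(X ≤ 117.45)
                = 1 - F(117.45)
                = 1 - 0.926679
                = 0.073321

So there's approximately a 7.3% chance that X exceeds 117.45.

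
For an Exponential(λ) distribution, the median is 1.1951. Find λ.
λ = 0.5800

For X ~ Exponential(λ), the CDF is F(x) = 1 - e^(-λx).
The median m satisfies F(m) = 0.5:
1 - e^(-λm) = 0.5
e^(-λm) = 0.5
λm = ln(2)
m = ln(2) / λ

Given m = 1.1951:
λ = ln(2) / 1.1951 = 0.693147 / 1.1951 = 0.5800

Verification: ln(2) / 0.5800 = 1.1951 ✓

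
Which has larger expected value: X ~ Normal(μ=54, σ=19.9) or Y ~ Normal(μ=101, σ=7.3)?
Y has larger mean (101.0000 > 54.0000)

Compute the expected value for each distribution:

X ~ Normal(μ=54, σ=19.9):
E[X] = 54.0000

Y ~ Normal(μ=101, σ=7.3):
E[Y] = 101.0000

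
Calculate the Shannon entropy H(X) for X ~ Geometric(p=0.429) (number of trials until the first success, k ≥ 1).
1.5921 nats

We have X ~ Geometric(p=0.429) (number of trials until the first success, k ≥ 1).

The Shannon entropy measures the uncertainty or information content of the distribution.

For a Geometric distribution with p=0.429 (number of trials until the first success, k ≥ 1):
H(X) = 1.5921 nats

(In bits, this would be 2.2970 bits.)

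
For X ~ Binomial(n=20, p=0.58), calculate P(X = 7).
0.021660

We have X ~ Binomial(n=20, p=0.58).

For a Binomial distribution, the PMF gives us the probability of each outcome.

Using the PMF formula:
P(X = 7) = 0.021660

Rounded to 4 decimal places: 0.0217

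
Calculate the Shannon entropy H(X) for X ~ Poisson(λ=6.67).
2.3540 nats

We have X ~ Poisson(λ=6.67).

The Shannon entropy measures the uncertainty or information content of the distribution.

For a Poisson distribution with λ=6.67:
H(X) = 2.3540 nats

(In bits, this would be 3.3961 bits.)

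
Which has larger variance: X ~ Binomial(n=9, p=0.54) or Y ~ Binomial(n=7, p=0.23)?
X has larger variance (2.2356 > 1.2397)

Compute the variance for each distribution:

X ~ Binomial(n=9, p=0.54):
Var(X) = 2.2356

Y ~ Binomial(n=7, p=0.23):
Var(Y) = 1.2397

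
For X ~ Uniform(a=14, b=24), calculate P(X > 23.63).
0.037000

We have X ~ Uniform(a=14, b=24).

P(X > 23.63) = 1 - P(X ≤ 23.63)
                = 1 - F(23.63)
                = 1 - 0.963000
                = 0.037000

So there's approximately a 3.7% chance that X exceeds 23.63.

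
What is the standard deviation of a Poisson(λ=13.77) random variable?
3.7108

We have X ~ Poisson(λ=13.77).

For a Poisson distribution with λ=13.77:
σ = √Var(X) = 3.7108

The standard deviation is the square root of the variance.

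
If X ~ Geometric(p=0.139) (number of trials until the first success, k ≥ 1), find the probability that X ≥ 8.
0.350770

We have X ~ Geometric(p=0.139) (number of trials until the first success, k ≥ 1).

For discrete distributions, P(X ≥ 8) = 1 - P(X ≤ 7).

P(X ≤ 7) = 0.649230
P(X ≥ 8) = 1 - 0.649230 = 0.350770

So there's approximately a 35.1% chance that X is at least 8.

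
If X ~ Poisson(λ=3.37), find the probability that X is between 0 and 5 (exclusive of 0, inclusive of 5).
0.839917

We have X ~ Poisson(λ=3.37).

To find P(0 < X ≤ 5), we use:
P(0 < X ≤ 5) = P(X ≤ 5) - P(X ≤ 0)
                 = F(5) - F(0)
                 = 0.874306 - 0.034390
                 = 0.839917

So there's approximately a 84.0% chance that X falls in this range.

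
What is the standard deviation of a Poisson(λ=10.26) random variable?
3.2031

We have X ~ Poisson(λ=10.26).

For a Poisson distribution with λ=10.26:
σ = √Var(X) = 3.2031

The standard deviation is the square root of the variance.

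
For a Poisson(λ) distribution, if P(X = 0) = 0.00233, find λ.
λ = 6.0619

For a Poisson(λ) distribution, the PMF at 0 is:
P(X = 0) = λ^0 e^(-λ) / 0! = e^(-λ)

Given P(X = 0) = 0.00233:
e^(-λ) = 0.00233
-λ = ln(0.00233)
λ = -ln(0.00233) = 6.0619

Verification: e^(-6.0619) = 0.00233 ✓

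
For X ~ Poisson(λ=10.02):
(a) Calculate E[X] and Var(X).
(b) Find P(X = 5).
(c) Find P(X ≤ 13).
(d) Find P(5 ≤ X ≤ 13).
(a) E[X] = 10.0200, Var(X) = 10.0200
(b) P(X = 5) = 0.037456
(c) P(X ≤ 13) = 0.863002
(d) P(5 ≤ X ≤ 13) = 0.834125

We have X ~ Poisson(λ=10.02).

(a) Moments:
E[X] = 10.0200
Var(X) = 10.0200
σ = √Var(X) = 3.1654

(b) Point probability using PMF:
P(X = 5) = 0.037456

(c) Cumulative probability using CDF:
P(X ≤ 13) = F(13) = 0.863002

(d) Range probability:
P(5 ≤ X ≤ 13) = P(X ≤ 13) - P(X ≤ 4)
                   = F(13) - F(4)
                   = 0.863002 - 0.028877
                   = 0.834125

This means approximately 83.4% of outcomes fall in the interval [5, 13].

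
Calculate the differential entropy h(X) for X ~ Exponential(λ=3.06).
-0.1184 nats

We have X ~ Exponential(λ=3.06).

The differential entropy measures the uncertainty or information content of the distribution.

For an Exponential distribution with λ=3.06:
h(X) = -0.1184 nats

(In bits, this would be -0.1708 bits.)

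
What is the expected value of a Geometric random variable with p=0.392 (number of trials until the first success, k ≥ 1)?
2.5510

We have X ~ Geometric(p=0.392) (number of trials until the first success, k ≥ 1).

For a Geometric distribution with p=0.392 (number of trials until the first success, k ≥ 1):
E[X] = 2.5510

This is the expected (average) value of X.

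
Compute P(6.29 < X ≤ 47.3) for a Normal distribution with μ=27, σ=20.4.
0.685150

We have X ~ Normal(μ=27, σ=20.4).

To find P(6.29 < X ≤ 47.3), we use:
P(6.29 < X ≤ 47.3) = P(X ≤ 47.3) - P(X ≤ 6.29)
                 = F(47.3) - F(6.29)
                 = 0.840156 - 0.155006
                 = 0.685150

So there's approximately a 68.5% chance that X falls in this range.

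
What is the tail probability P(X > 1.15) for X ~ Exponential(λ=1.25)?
0.237521

We have X ~ Exponential(λ=1.25).

P(X > 1.15) = 1 - P(X ≤ 1.15)
                = 1 - F(1.15)
                = 1 - 0.762479
                = 0.237521

So there's approximately a 23.8% chance that X exceeds 1.15.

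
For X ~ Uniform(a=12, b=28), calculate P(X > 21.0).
0.437500

We have X ~ Uniform(a=12, b=28).

P(X > 21.0) = 1 - P(X ≤ 21.0)
                = 1 - F(21.0)
                = 1 - 0.562500
                = 0.437500

So there's approximately a 43.8% chance that X exceeds 21.0.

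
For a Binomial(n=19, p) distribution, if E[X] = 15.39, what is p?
p = 0.81

For a Binomial(n, p) distribution:
E[X] = n × p

Given n = 19 and E[X] = 15.39:
15.39 = 19 × p
p = 15.39 / 19 = 0.81

Verification: Binomial(19, 0.81) has E[X] = 15.39 ✓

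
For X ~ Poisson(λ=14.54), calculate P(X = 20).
0.035524

We have X ~ Poisson(λ=14.54).

For a Poisson distribution, the PMF gives us the probability of each outcome.

Using the PMF formula:
P(X = 20) = 0.035524

Rounded to 4 decimal places: 0.0355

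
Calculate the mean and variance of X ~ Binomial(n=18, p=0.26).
E[X] = 4.6800, Var(X) = 3.4632

We have X ~ Binomial(n=18, p=0.26).

For a Binomial distribution with n=18, p=0.26:

Expected value:
E[X] = 4.6800

Variance:
Var(X) = 3.4632

Standard deviation:
σ = √Var(X) = 1.8610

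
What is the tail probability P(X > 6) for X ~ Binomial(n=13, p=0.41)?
0.252361

We have X ~ Binomial(n=13, p=0.41).

P(X > 6) = 1 - P(X ≤ 6)
                = 1 - F(6)
                = 1 - 0.747639
                = 0.252361

So there's approximately a 25.2% chance that X exceeds 6.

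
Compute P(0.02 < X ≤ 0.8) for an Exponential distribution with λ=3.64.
0.875420

We have X ~ Exponential(λ=3.64).

To find P(0.02 < X ≤ 0.8), we use:
P(0.02 < X ≤ 0.8) = P(X ≤ 0.8) - P(X ≤ 0.02)
                 = F(0.8) - F(0.02)
                 = 0.945633 - 0.070213
                 = 0.875420

So there's approximately a 87.5% chance that X falls in this range.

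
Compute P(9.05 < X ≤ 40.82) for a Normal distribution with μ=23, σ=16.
0.675668

We have X ~ Normal(μ=23, σ=16).

To find P(9.05 < X ≤ 40.82), we use:
P(9.05 < X ≤ 40.82) = P(X ≤ 40.82) - P(X ≤ 9.05)
                 = F(40.82) - F(9.05)
                 = 0.867307 - 0.191638
                 = 0.675668

So there's approximately a 67.6% chance that X falls in this range.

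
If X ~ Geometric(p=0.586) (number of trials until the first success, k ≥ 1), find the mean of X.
1.7065

We have X ~ Geometric(p=0.586) (number of trials until the first success, k ≥ 1).

For a Geometric distribution with p=0.586 (number of trials until the first success, k ≥ 1):
E[X] = 1.7065

This is the expected (average) value of X.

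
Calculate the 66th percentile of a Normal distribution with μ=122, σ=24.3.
132.0229

We have X ~ Normal(μ=122, σ=24.3).

We want to find x such that P(X ≤ x) = 0.66.

This is the 66th percentile, which means 66% of values fall below this point.

Using the inverse CDF (quantile function):
x = F⁻¹(0.66) = 132.0229

Verification: P(X ≤ 132.0229) = 0.66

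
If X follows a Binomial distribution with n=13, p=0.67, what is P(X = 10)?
0.187351

We have X ~ Binomial(n=13, p=0.67).

For a Binomial distribution, the PMF gives us the probability of each outcome.

Using the PMF formula:
P(X = 10) = 0.187351

Rounded to 4 decimal places: 0.1874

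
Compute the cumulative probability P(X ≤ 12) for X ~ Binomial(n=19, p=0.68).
0.407311

We have X ~ Binomial(n=19, p=0.68).

The CDF gives us P(X ≤ k).

Using the CDF:
P(X ≤ 12) = 0.407311

This means there's approximately a 40.7% chance that X is at most 12.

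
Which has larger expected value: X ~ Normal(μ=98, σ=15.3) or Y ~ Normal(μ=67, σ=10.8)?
X has larger mean (98.0000 > 67.0000)

Compute the expected value for each distribution:

X ~ Normal(μ=98, σ=15.3):
E[X] = 98.0000

Y ~ Normal(μ=67, σ=10.8):
E[Y] = 67.0000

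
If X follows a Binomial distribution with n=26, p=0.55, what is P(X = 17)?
0.091173

We have X ~ Binomial(n=26, p=0.55).

For a Binomial distribution, the PMF gives us the probability of each outcome.

Using the PMF formula:
P(X = 17) = 0.091173

Rounded to 4 decimal places: 0.0912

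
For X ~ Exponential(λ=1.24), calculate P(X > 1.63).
0.132496

We have X ~ Exponential(λ=1.24).

P(X > 1.63) = 1 - P(X ≤ 1.63)
                = 1 - F(1.63)
                = 1 - 0.867504
                = 0.132496

So there's approximately a 13.2% chance that X exceeds 1.63.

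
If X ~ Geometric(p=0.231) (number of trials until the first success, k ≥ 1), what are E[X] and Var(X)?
E[X] = 4.3290, Var(X) = 14.4113

We have X ~ Geometric(p=0.231) (number of trials until the first success, k ≥ 1).

For a Geometric distribution with p=0.231 (number of trials until the first success, k ≥ 1):

Expected value:
E[X] = 4.3290

Variance:
Var(X) = 14.4113

Standard deviation:
σ = √Var(X) = 3.7962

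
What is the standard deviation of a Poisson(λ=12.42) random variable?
3.5242

We have X ~ Poisson(λ=12.42).

For a Poisson distribution with λ=12.42:
σ = √Var(X) = 3.5242

The standard deviation is the square root of the variance.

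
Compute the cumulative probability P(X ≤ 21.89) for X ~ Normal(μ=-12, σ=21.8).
0.939978

We have X ~ Normal(μ=-12, σ=21.8).

The CDF gives us P(X ≤ k).

Using the CDF:
P(X ≤ 21.89) = 0.939978

This means there's approximately a 94.0% chance that X is at most 21.89.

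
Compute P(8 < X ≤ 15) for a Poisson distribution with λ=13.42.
0.643275

We have X ~ Poisson(λ=13.42).

To find P(8 < X ≤ 15), we use:
P(8 < X ≤ 15) = P(X ≤ 15) - P(X ≤ 8)
                 = F(15) - F(8)
                 = 0.725320 - 0.082046
                 = 0.643275

So there's approximately a 64.3% chance that X falls in this range.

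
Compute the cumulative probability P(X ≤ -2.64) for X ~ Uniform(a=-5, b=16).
0.112381

We have X ~ Uniform(a=-5, b=16).

The CDF gives us P(X ≤ k).

Using the CDF:
P(X ≤ -2.64) = 0.112381

This means there's approximately a 11.2% chance that X is at most -2.64.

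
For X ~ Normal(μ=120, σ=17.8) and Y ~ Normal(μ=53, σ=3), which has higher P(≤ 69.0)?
Y has higher probability (P(Y ≤ 69.0) = 1.0000 > P(X ≤ 69.0) = 0.0021)

Compute P(≤ 69.0) for each distribution:

X ~ Normal(μ=120, σ=17.8):
P(X ≤ 69.0) = 0.0021

Y ~ Normal(μ=53, σ=3):
P(Y ≤ 69.0) = 1.0000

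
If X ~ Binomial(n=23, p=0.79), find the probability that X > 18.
0.452921

We have X ~ Binomial(n=23, p=0.79).

P(X > 18) = 1 - P(X ≤ 18)
                = 1 - F(18)
                = 1 - 0.547079
                = 0.452921

So there's approximately a 45.3% chance that X exceeds 18.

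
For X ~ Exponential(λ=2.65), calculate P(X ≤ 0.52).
0.747918

We have X ~ Exponential(λ=2.65).

The CDF gives us P(X ≤ k).

Using the CDF:
P(X ≤ 0.52) = 0.747918

This means there's approximately a 74.8% chance that X is at most 0.52.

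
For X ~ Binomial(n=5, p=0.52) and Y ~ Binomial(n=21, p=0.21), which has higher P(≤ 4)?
X has higher probability (P(X ≤ 4) = 0.9620 > P(Y ≤ 4) = 0.5403)

Compute P(≤ 4) for each distribution:

X ~ Binomial(n=5, p=0.52):
P(X ≤ 4) = 0.9620

Y ~ Binomial(n=21, p=0.21):
P(Y ≤ 4) = 0.5403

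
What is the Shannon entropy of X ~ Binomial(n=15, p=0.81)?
1.8167 nats

We have X ~ Binomial(n=15, p=0.81).

The Shannon entropy measures the uncertainty or information content of the distribution.

For a Binomial distribution with n=15, p=0.81:
H(X) = 1.8167 nats

(In bits, this would be 2.6209 bits.)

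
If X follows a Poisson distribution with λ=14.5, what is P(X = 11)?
0.075270

We have X ~ Poisson(λ=14.5).

For a Poisson distribution, the PMF gives us the probability of each outcome.

Using the PMF formula:
P(X = 11) = 0.075270

Rounded to 4 decimal places: 0.0753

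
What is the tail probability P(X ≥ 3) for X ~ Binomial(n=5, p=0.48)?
0.462540

We have X ~ Binomial(n=5, p=0.48).

For discrete distributions, P(X ≥ 3) = 1 - P(X ≤ 2).

P(X ≤ 2) = 0.537460
P(X ≥ 3) = 1 - 0.537460 = 0.462540

So there's approximately a 46.3% chance that X is at least 3.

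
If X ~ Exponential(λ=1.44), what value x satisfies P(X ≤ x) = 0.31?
0.2577

We have X ~ Exponential(λ=1.44).

We want to find x such that P(X ≤ x) = 0.31.

This is the 31st percentile, which means 31% of values fall below this point.

Using the inverse CDF (quantile function):
x = F⁻¹(0.31) = 0.2577

Verification: P(X ≤ 0.2577) = 0.31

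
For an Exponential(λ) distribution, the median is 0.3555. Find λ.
λ = 1.9498

For X ~ Exponential(λ), the CDF is F(x) = 1 - e^(-λx).
The median m satisfies F(m) = 0.5:
1 - e^(-λm) = 0.5
e^(-λm) = 0.5
λm = ln(2)
m = ln(2) / λ

Given m = 0.3555:
λ = ln(2) / 0.3555 = 0.693147 / 0.3555 = 1.9498

Verification: ln(2) / 1.9498 = 0.3555 ✓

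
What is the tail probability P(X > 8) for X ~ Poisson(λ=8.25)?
0.442305

We have X ~ Poisson(λ=8.25).

P(X > 8) = 1 - P(X ≤ 8)
                = 1 - F(8)
                = 1 - 0.557695
                = 0.442305

So there's approximately a 44.2% chance that X exceeds 8.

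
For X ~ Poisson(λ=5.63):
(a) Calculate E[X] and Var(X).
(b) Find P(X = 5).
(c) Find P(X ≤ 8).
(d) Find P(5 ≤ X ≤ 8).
(a) E[X] = 5.6300, Var(X) = 5.6300
(b) P(X = 5) = 0.169154
(c) P(X ≤ 8) = 0.882999
(d) P(5 ≤ X ≤ 8) = 0.545376

We have X ~ Poisson(λ=5.63).

(a) Moments:
E[X] = 5.6300
Var(X) = 5.6300
σ = √Var(X) = 2.3728

(b) Point probability using PMF:
P(X = 5) = 0.169154

(c) Cumulative probability using CDF:
P(X ≤ 8) = F(8) = 0.882999

(d) Range probability:
P(5 ≤ X ≤ 8) = P(X ≤ 8) - P(X ≤ 4)
                   = F(8) - F(4)
                   = 0.882999 - 0.337624
                   = 0.545376

This means approximately 54.5% of outcomes fall in the interval [5, 8].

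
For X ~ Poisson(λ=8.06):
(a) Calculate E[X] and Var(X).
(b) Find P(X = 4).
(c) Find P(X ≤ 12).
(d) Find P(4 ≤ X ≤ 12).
(a) E[X] = 8.0600, Var(X) = 8.0600
(b) P(X = 4) = 0.055554
(c) P(X ≤ 12) = 0.933272
(d) P(4 ≤ X ≤ 12) = 0.892577

We have X ~ Poisson(λ=8.06).

(a) Moments:
E[X] = 8.0600
Var(X) = 8.0600
σ = √Var(X) = 2.8390

(b) Point probability using PMF:
P(X = 4) = 0.055554

(c) Cumulative probability using CDF:
P(X ≤ 12) = F(12) = 0.933272

(d) Range probability:
P(4 ≤ X ≤ 12) = P(X ≤ 12) - P(X ≤ 3)
                   = F(12) - F(3)
                   = 0.933272 - 0.040694
                   = 0.892577

This means approximately 89.3% of outcomes fall in the interval [4, 12].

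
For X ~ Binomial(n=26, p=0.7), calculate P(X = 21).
0.089281

We have X ~ Binomial(n=26, p=0.7).

For a Binomial distribution, the PMF gives us the probability of each outcome.

Using the PMF formula:
P(X = 21) = 0.089281

Rounded to 4 decimal places: 0.0893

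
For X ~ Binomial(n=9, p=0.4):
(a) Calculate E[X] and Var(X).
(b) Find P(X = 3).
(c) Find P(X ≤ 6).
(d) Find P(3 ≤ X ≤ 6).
(a) E[X] = 3.6000, Var(X) = 2.1600
(b) P(X = 3) = 0.250823
(c) P(X ≤ 6) = 0.974965
(d) P(3 ≤ X ≤ 6) = 0.743178

We have X ~ Binomial(n=9, p=0.4).

(a) Moments:
E[X] = 3.6000
Var(X) = 2.1600
σ = √Var(X) = 1.4697

(b) Point probability using PMF:
P(X = 3) = 0.250823

(c) Cumulative probability using CDF:
P(X ≤ 6) = F(6) = 0.974965

(d) Range probability:
P(3 ≤ X ≤ 6) = P(X ≤ 6) - P(X ≤ 2)
                   = F(6) - F(2)
                   = 0.974965 - 0.231787
                   = 0.743178

This means approximately 74.3% of outcomes fall in the interval [3, 6].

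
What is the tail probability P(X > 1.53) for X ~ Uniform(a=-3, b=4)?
0.352857

We have X ~ Uniform(a=-3, b=4).

P(X > 1.53) = 1 - P(X ≤ 1.53)
                = 1 - F(1.53)
                = 1 - 0.647143
                = 0.352857

So there's approximately a 35.3% chance that X exceeds 1.53.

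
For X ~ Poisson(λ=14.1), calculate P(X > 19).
0.080663

We have X ~ Poisson(λ=14.1).

P(X > 19) = 1 - P(X ≤ 19)
                = 1 - F(19)
                = 1 - 0.919337
                = 0.080663

So there's approximately a 8.1% chance that X exceeds 19.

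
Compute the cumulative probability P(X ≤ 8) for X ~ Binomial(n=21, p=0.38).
0.598772

We have X ~ Binomial(n=21, p=0.38).

The CDF gives us P(X ≤ k).

Using the CDF:
P(X ≤ 8) = 0.598772

This means there's approximately a 59.9% chance that X is at most 8.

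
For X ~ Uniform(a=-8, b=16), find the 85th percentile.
12.4000

We have X ~ Uniform(a=-8, b=16).

We want to find x such that P(X ≤ x) = 0.85.

This is the 85th percentile, which means 85% of values fall below this point.

Using the inverse CDF (quantile function):
x = F⁻¹(0.85) = 12.4000

Verification: P(X ≤ 12.4000) = 0.85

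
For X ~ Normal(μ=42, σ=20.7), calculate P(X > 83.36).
0.022855

We have X ~ Normal(μ=42, σ=20.7).

P(X > 83.36) = 1 - P(X ≤ 83.36)
                = 1 - F(83.36)
                = 1 - 0.977145
                = 0.022855

So there's approximately a 2.3% chance that X exceeds 83.36.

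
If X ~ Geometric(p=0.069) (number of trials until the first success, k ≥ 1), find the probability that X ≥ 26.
0.167395

We have X ~ Geometric(p=0.069) (number of trials until the first success, k ≥ 1).

For discrete distributions, P(X ≥ 26) = 1 - P(X ≤ 25).

P(X ≤ 25) = 0.832605
P(X ≥ 26) = 1 - 0.832605 = 0.167395

So there's approximately a 16.7% chance that X is at least 26.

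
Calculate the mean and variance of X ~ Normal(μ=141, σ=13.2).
E[X] = 141.0000, Var(X) = 174.2400

We have X ~ Normal(μ=141, σ=13.2).

For a Normal distribution with μ=141, σ=13.2:

Expected value:
E[X] = 141.0000

Variance:
Var(X) = 174.2400

Standard deviation:
σ = √Var(X) = 13.2000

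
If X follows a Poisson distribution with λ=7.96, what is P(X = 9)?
0.123444

We have X ~ Poisson(λ=7.96).

For a Poisson distribution, the PMF gives us the probability of each outcome.

Using the PMF formula:
P(X = 9) = 0.123444

Rounded to 4 decimal places: 0.1234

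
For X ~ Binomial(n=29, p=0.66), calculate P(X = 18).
0.137120

We have X ~ Binomial(n=29, p=0.66).

For a Binomial distribution, the PMF gives us the probability of each outcome.

Using the PMF formula:
P(X = 18) = 0.137120

Rounded to 4 decimal places: 0.1371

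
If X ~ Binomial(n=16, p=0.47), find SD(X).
1.9964

We have X ~ Binomial(n=16, p=0.47).

For a Binomial distribution with n=16, p=0.47:
σ = √Var(X) = 1.9964

The standard deviation is the square root of the variance.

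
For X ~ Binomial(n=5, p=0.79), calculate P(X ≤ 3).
0.283319

We have X ~ Binomial(n=5, p=0.79).

The CDF gives us P(X ≤ k).

Using the CDF:
P(X ≤ 3) = 0.283319

This means there's approximately a 28.3% chance that X is at most 3.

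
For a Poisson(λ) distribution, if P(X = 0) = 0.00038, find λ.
λ = 7.8753

For a Poisson(λ) distribution, the PMF at 0 is:
P(X = 0) = λ^0 e^(-λ) / 0! = e^(-λ)

Given P(X = 0) = 0.00038:
e^(-λ) = 0.00038
-λ = ln(0.00038)
λ = -ln(0.00038) = 7.8753

Verification: e^(-7.8753) = 0.00038 ✓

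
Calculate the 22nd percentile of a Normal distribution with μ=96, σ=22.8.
78.3940

We have X ~ Normal(μ=96, σ=22.8).

We want to find x such that P(X ≤ x) = 0.22.

This is the 22nd percentile, which means 22% of values fall below this point.

Using the inverse CDF (quantile function):
x = F⁻¹(0.22) = 78.3940

Verification: P(X ≤ 78.3940) = 0.22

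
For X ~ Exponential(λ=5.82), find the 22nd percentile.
0.0427

We have X ~ Exponential(λ=5.82).

We want to find x such that P(X ≤ x) = 0.22.

This is the 22nd percentile, which means 22% of values fall below this point.

Using the inverse CDF (quantile function):
x = F⁻¹(0.22) = 0.0427

Verification: P(X ≤ 0.0427) = 0.22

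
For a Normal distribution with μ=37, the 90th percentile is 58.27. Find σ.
σ = 16.5971

For X ~ Normal(μ, σ), the p-th percentile satisfies x = μ + z_p × σ,
where z_p = Φ⁻¹(p) is the standard normal quantile.

Step 1: z_{0.9} = Φ⁻¹(0.9) = 1.2816

Step 2: Solve for σ:
58.27 = 37 + 1.2816 × σ
σ = (58.27 - 37) / 1.2816
σ = 21.27 / 1.2816
σ = 16.5971

Verification: μ + z × σ = 37 + 1.2816 × 16.5971 = 58.27 ✓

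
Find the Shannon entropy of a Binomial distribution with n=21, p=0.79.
2.0328 nats

We have X ~ Binomial(n=21, p=0.79).

The Shannon entropy measures the uncertainty or information content of the distribution.

For a Binomial distribution with n=21, p=0.79:
H(X) = 2.0328 nats

(In bits, this would be 2.9327 bits.)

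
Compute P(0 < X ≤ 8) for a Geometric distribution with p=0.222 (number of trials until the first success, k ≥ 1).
0.865774

We have X ~ Geometric(p=0.222) (number of trials until the first success, k ≥ 1).

To find P(0 < X ≤ 8), we use:
P(0 < X ≤ 8) = P(X ≤ 8) - P(X ≤ 0)
                 = F(8) - F(0)
                 = 0.865774 - 0.000000
                 = 0.865774

So there's approximately a 86.6% chance that X falls in this range.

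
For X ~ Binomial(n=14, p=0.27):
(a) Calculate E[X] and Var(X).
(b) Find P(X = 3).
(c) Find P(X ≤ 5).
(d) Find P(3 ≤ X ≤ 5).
(a) E[X] = 3.7800, Var(X) = 2.7594
(b) P(X = 3) = 0.224773
(c) P(X ≤ 5) = 0.849843
(d) P(3 ≤ X ≤ 5) = 0.622512

We have X ~ Binomial(n=14, p=0.27).

(a) Moments:
E[X] = 3.7800
Var(X) = 2.7594
σ = √Var(X) = 1.6611

(b) Point probability using PMF:
P(X = 3) = 0.224773

(c) Cumulative probability using CDF:
P(X ≤ 5) = F(5) = 0.849843

(d) Range probability:
P(3 ≤ X ≤ 5) = P(X ≤ 5) - P(X ≤ 2)
                   = F(5) - F(2)
                   = 0.849843 - 0.227330
                   = 0.622512

This means approximately 62.3% of outcomes fall in the interval [3, 5].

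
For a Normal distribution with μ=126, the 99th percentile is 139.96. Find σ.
σ = 6.0008

For X ~ Normal(μ, σ), the p-th percentile satisfies x = μ + z_p × σ,
where z_p = Φ⁻¹(p) is the standard normal quantile.

Step 1: z_{0.99} = Φ⁻¹(0.99) = 2.3263

Step 2: Solve for σ:
139.96 = 126 + 2.3263 × σ
σ = (139.96 - 126) / 2.3263
σ = 13.96 / 2.3263
σ = 6.0008

Verification: μ + z × σ = 126 + 2.3263 × 6.0008 = 139.96 ✓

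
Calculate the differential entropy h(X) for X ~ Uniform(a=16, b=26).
2.3026 nats

We have X ~ Uniform(a=16, b=26).

The differential entropy measures the uncertainty or information content of the distribution.

For a Uniform distribution with a=16, b=26:
h(X) = 2.3026 nats

(In bits, this would be 3.3219 bits.)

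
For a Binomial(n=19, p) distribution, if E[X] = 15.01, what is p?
p = 0.79

For a Binomial(n, p) distribution:
E[X] = n × p

Given n = 19 and E[X] = 15.01:
15.01 = 19 × p
p = 15.01 / 19 = 0.79

Verification: Binomial(19, 0.79) has E[X] = 15.01 ✓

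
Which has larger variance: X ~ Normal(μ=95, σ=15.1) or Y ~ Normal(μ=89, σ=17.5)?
Y has larger variance (306.2500 > 228.0100)

Compute the variance for each distribution:

X ~ Normal(μ=95, σ=15.1):
Var(X) = 228.0100

Y ~ Normal(μ=89, σ=17.5):
Var(Y) = 306.2500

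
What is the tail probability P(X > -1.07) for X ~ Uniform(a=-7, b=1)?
0.258750

We have X ~ Uniform(a=-7, b=1).

P(X > -1.07) = 1 - P(X ≤ -1.07)
                = 1 - F(-1.07)
                = 1 - 0.741250
                = 0.258750

So there's approximately a 25.9% chance that X exceeds -1.07.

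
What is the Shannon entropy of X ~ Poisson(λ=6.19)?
2.3154 nats

We have X ~ Poisson(λ=6.19).

The Shannon entropy measures the uncertainty or information content of the distribution.

For a Poisson distribution with λ=6.19:
H(X) = 2.3154 nats

(In bits, this would be 3.3405 bits.)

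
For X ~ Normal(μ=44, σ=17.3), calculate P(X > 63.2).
0.133537

We have X ~ Normal(μ=44, σ=17.3).

P(X > 63.2) = 1 - P(X ≤ 63.2)
                = 1 - F(63.2)
                = 1 - 0.866463
                = 0.133537

So there's approximately a 13.4% chance that X exceeds 63.2.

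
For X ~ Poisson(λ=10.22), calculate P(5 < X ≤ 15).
0.883988

We have X ~ Poisson(λ=10.22).

To find P(5 < X ≤ 15), we use:
P(5 < X ≤ 15) = P(X ≤ 15) - P(X ≤ 5)
                 = F(15) - F(5)
                 = 0.943196 - 0.059207
                 = 0.883988

So there's approximately a 88.4% chance that X falls in this range.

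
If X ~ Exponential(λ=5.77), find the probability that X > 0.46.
0.070355

We have X ~ Exponential(λ=5.77).

P(X > 0.46) = 1 - P(X ≤ 0.46)
                = 1 - F(0.46)
                = 1 - 0.929645
                = 0.070355

So there's approximately a 7.0% chance that X exceeds 0.46.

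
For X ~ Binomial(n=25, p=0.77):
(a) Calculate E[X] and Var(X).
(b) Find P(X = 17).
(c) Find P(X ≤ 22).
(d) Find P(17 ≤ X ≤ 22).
(a) E[X] = 19.2500, Var(X) = 4.4275
(b) P(X = 17) = 0.099591
(c) P(X ≤ 22) = 0.948804
(d) P(17 ≤ X ≤ 22) = 0.849500

We have X ~ Binomial(n=25, p=0.77).

(a) Moments:
E[X] = 19.2500
Var(X) = 4.4275
σ = √Var(X) = 2.1042

(b) Point probability using PMF:
P(X = 17) = 0.099591

(c) Cumulative probability using CDF:
P(X ≤ 22) = F(22) = 0.948804

(d) Range probability:
P(17 ≤ X ≤ 22) = P(X ≤ 22) - P(X ≤ 16)
                   = F(22) - F(16)
                   = 0.948804 - 0.099304
                   = 0.849500

This means approximately 85.0% of outcomes fall in the interval [17, 22].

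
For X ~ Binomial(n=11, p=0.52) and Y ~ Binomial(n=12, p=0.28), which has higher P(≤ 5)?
Y has higher probability (P(Y ≤ 5) = 0.9113 > P(X ≤ 5) = 0.4460)

Compute P(≤ 5) for each distribution:

X ~ Binomial(n=11, p=0.52):
P(X ≤ 5) = 0.4460

Y ~ Binomial(n=12, p=0.28):
P(Y ≤ 5) = 0.9113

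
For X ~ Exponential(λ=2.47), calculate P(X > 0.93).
0.100550

We have X ~ Exponential(λ=2.47).

P(X > 0.93) = 1 - P(X ≤ 0.93)
                = 1 - F(0.93)
                = 1 - 0.899450
                = 0.100550

So there's approximately a 10.1% chance that X exceeds 0.93.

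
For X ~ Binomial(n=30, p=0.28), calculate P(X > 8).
0.471772

We have X ~ Binomial(n=30, p=0.28).

P(X > 8) = 1 - P(X ≤ 8)
                = 1 - F(8)
                = 1 - 0.528228
                = 0.471772

So there's approximately a 47.2% chance that X exceeds 8.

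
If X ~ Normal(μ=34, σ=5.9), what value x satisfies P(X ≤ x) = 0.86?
40.3739

We have X ~ Normal(μ=34, σ=5.9).

We want to find x such that P(X ≤ x) = 0.86.

This is the 86th percentile, which means 86% of values fall below this point.

Using the inverse CDF (quantile function):
x = F⁻¹(0.86) = 40.3739

Verification: P(X ≤ 40.3739) = 0.86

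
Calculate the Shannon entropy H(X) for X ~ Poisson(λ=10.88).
2.6043 nats

We have X ~ Poisson(λ=10.88).

The Shannon entropy measures the uncertainty or information content of the distribution.

For a Poisson distribution with λ=10.88:
H(X) = 2.6043 nats

(In bits, this would be 3.7573 bits.)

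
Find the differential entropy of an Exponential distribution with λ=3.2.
-0.1632 nats

We have X ~ Exponential(λ=3.2).

The differential entropy measures the uncertainty or information content of the distribution.

For an Exponential distribution with λ=3.2:
h(X) = -0.1632 nats

(In bits, this would be -0.2354 bits.)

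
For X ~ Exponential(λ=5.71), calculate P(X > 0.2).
0.319180

We have X ~ Exponential(λ=5.71).

P(X > 0.2) = 1 - P(X ≤ 0.2)
                = 1 - F(0.2)
                = 1 - 0.680820
                = 0.319180

So there's approximately a 31.9% chance that X exceeds 0.2.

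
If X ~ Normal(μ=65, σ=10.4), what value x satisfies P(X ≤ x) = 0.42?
62.9003

We have X ~ Normal(μ=65, σ=10.4).

We want to find x such that P(X ≤ x) = 0.42.

This is the 42nd percentile, which means 42% of values fall below this point.

Using the inverse CDF (quantile function):
x = F⁻¹(0.42) = 62.9003

Verification: P(X ≤ 62.9003) = 0.42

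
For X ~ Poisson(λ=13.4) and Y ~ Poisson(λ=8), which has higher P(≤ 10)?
Y has higher probability (P(Y ≤ 10) = 0.8159 > P(X ≤ 10) = 0.2189)

Compute P(≤ 10) for each distribution:

X ~ Poisson(λ=13.4):
P(X ≤ 10) = 0.2189

Y ~ Poisson(λ=8):
P(Y ≤ 10) = 0.8159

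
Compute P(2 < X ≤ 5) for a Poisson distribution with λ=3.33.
0.525803

We have X ~ Poisson(λ=3.33).

To find P(2 < X ≤ 5), we use:
P(2 < X ≤ 5) = P(X ≤ 5) - P(X ≤ 2)
                 = F(5) - F(2)
                 = 0.879240 - 0.353437
                 = 0.525803

So there's approximately a 52.6% chance that X falls in this range.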